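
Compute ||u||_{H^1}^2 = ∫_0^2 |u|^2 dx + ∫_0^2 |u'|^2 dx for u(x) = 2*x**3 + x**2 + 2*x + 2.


||u||_{H^1}^2 = 14528/21

The H^1 norm (squared) on an interval (0, L) is
  ||u||_{H^1}^2 = ∫_0^L u(x)^2 dx + ∫_0^L u'(x)^2 dx.
Compute u'(x) = 6*x**2 + 2*x + 2.
Then u(x)^2 = 4*x**6 + 4*x**5 + 9*x**4 + 12*x**3 + 8*x**2 + 8*x + 4 and u'(x)^2 = 36*x**4 + 24*x**3 + 28*x**2 + 8*x + 4.
Integrate each monomial from 0 to 2 using ∫_0^2 c·x^n dx = c·2^(n+1)/(n+1):
  ∫_0^2 u(x)^2 dx = ∫_0^2 (4*x^6 + 4*x^5 + 9*x^4 + 12*x^3 + 8*x^2 + 8*x + 4) dx. Term by term:
    ∫_0^2 4*x^6 dx = 512/7;  ∫_0^2 4*x^5 dx = 128/3;  ∫_0^2 9*x^4 dx = 288/5;
    ∫_0^2 12*x^3 dx = 48;  ∫_0^2 8*x^2 dx = 64/3;  ∫_0^2 8*x dx = 16;
    ∫_0^2 4 dx = 8.
  Sum: 512/7 + 128/3 + 288/5 + 48 + 64/3 + 16 + 8 = 9336/35.
  ∫_0^2 u'(x)^2 dx = ∫_0^2 (36*x^4 + 24*x^3 + 28*x^2 + 8*x + 4) dx. Term by term:
    ∫_0^2 36*x^4 dx = 1152/5;  ∫_0^2 24*x^3 dx = 96;  ∫_0^2 28*x^2 dx = 224/3;
    ∫_0^2 8*x dx = 16;  ∫_0^2 4 dx = 8.
  Sum: 1152/5 + 96 + 224/3 + 16 + 8 = 6376/15.
Adding: ||u||_{H^1}^2 = 9336/35 + 6376/15 = 14528/21.


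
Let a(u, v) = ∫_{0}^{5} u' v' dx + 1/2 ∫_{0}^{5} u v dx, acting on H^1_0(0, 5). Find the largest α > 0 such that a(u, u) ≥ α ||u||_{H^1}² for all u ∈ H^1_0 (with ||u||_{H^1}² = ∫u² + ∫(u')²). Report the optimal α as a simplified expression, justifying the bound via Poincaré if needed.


α = (π^2 + 25/2)/(π^2 + 25)

Coercivity of a(·,·) on H^1_0(0, 5) means a(u, u) ≥ α ||u||_{H^1}² for every u ∈ H^1_0.
The interval has length L = 5, and Poincaré/coercivity depend only on L. Here a(u, u) = ∫(u')² + (1/2)·∫u².
Here 0 < c = 1/2 < 1. The condition a(u,u) ≥ α||u||_{H^1}² reads (1−α)∫(u')² ≥ (α−c)∫u². Any admissible α is ≤ 1 (rapidly oscillating u have ∫u²/∫(u')² → 0), and α = 1 would force 0 ≥ (1−c)∫u², impossible since c < 1; so 1−α > 0. By the sharp Poincaré inequality on H^1_0 of an interval of length L, ∫(u')² ≥ (π/L)²∫u² with equality for the first sine mode sin(π(x−x₀)/L) (x₀ the left endpoint), so the inequality holds for all u iff (1−α)(π/L)² ≥ α − c, i.e. α ≤ ((π/L)² + c)/((π/L)² + 1) = (1 + c(L/π)²)/(1 + (L/π)²). With (π/L)² = π^2/25 and c = 1/2, the largest admissible constant is α = ((π/L)² + c)/((π/L)² + 1).
Simplifying, α = (π^2 + 25/2)/(π^2 + 25).


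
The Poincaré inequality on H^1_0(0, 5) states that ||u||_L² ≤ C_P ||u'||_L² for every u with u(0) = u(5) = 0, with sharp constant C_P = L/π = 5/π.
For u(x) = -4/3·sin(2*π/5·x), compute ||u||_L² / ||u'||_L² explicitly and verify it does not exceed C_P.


||u||_L² / ||u'||_L² = 5/(2*π) < C_P = 5/π.

u(x) = -4/3·sin(2*π/5·x), so u'(x) = -8*π*cos(2*π*x/5)/15.
Writing u(x) = A·sin(kπx/L) with A = -4/3 and k = 2, use ∫_0^L sin²(kπx/L) dx = L/2 and ∫_0^L cos²(kπx/L) dx = L/2.
u² = 16/9·sin²(2*π/5·x) and (u')² = 64*π^2/225·cos²(2*π/5·x), and each of sin², cos² integrates to L/2 = 5/2 over (0, 5).
∫_0^5 u² dx = 40/9, so ||u||_L² = 2*sqrt(10)/3.
∫_0^5 (u')² dx = 32*π^2/45, so ||u'||_L² = 4*sqrt(10)*π/15.
Ratio ||u||_L² / ||u'||_L² = 5/(2*π).
Sharp Poincaré constant on H^1_0(0, 5) is C_P = L/π = 5/π, achieved by sin(π/5·x).
This is the k = 2 harmonic; the ratio L/(kπ) is strictly less than C_P = L/π, consistent with the sharp inequality ||u||_L² ≤ C_P ||u'||_L².


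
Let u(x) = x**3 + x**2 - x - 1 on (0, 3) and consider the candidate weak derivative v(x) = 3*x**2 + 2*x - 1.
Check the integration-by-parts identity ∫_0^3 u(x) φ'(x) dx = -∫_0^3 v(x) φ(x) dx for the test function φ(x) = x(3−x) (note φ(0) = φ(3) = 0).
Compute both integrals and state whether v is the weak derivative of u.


LHS = -909/20, RHS = -909/20. Yes, v = u' weakly.

u(x) = x**3 + x**2 - x - 1, classical derivative u'(x) = 3*x**2 + 2*x - 1.
φ(x) = x(3−x), so φ'(x) = 3 - 2*x.
Note φ(0) = φ(3) = 0, so the boundary term u·φ vanishes.
LHS = ∫_0^3 u(x) φ'(x) dx = ∫_0^3 (-2*x^4 + x^3 + 5*x^2 - x - 3) dx. Term by term:
  ∫_0^3 -2*x^4 dx = -486/5;  ∫_0^3 x^3 dx = 81/4;  ∫_0^3 5*x^2 dx = 45;
  ∫_0^3 -x dx = -9/2;  ∫_0^3 -3 dx = -9.
Sum: -486/5 + 81/4 + 45 − 9/2 − 9 = -909/20.
So LHS = -909/20.
∫_0^3 v(x) φ(x) dx = ∫_0^3 (-3*x^4 + 7*x^3 + 7*x^2 - 3*x) dx. Term by term:
  ∫_0^3 -3*x^4 dx = -729/5;  ∫_0^3 7*x^3 dx = 567/4;  ∫_0^3 7*x^2 dx = 63;
  ∫_0^3 -3*x dx = -27/2.
Sum: -729/5 + 567/4 + 63 − 27/2 = 909/20.
So RHS = -∫_0^3 v(x) φ(x) dx = -909/20.
LHS = RHS, so the identity holds for this test φ.
Moreover u is smooth here and v(x) = u'(x) = 3*x**2 + 2*x - 1 pointwise, so the identity holds for every test function. Hence v is the weak derivative of u.


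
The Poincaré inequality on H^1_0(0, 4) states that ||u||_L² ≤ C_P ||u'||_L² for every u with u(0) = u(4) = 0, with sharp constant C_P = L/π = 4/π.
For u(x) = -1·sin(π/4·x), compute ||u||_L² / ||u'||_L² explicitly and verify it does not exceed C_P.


||u||_L² / ||u'||_L² = 4/π = C_P.

u(x) = -1·sin(π/4·x), so u'(x) = -π*cos(π*x/4)/4.
Writing u(x) = A·sin(kπx/L) with A = -1 and k = 1, use ∫_0^L sin²(kπx/L) dx = L/2 and ∫_0^L cos²(kπx/L) dx = L/2.
u² = 1·sin²(π/4·x) and (u')² = π^2/16·cos²(π/4·x), and each of sin², cos² integrates to L/2 = 2 over (0, 4).
∫_0^4 u² dx = 2, so ||u||_L² = sqrt(2).
∫_0^4 (u')² dx = π^2/8, so ||u'||_L² = sqrt(2)*π/4.
Ratio ||u||_L² / ||u'||_L² = 4/π.
Sharp Poincaré constant on H^1_0(0, 4) is C_P = L/π = 4/π, achieved by sin(π/4·x).
This is the k = 1 eigenfunction (up to amplitude), so the ratio equals the sharp Poincaré constant exactly.


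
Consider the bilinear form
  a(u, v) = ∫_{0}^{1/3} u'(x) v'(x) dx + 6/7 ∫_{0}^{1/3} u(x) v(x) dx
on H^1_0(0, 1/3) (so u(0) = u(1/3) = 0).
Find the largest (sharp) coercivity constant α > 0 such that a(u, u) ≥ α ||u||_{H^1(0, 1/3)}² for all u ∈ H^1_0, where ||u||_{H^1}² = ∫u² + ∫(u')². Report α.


α = 3*(2 + 21*π^2)/(7*(1 + 9*π^2))

Coercivity of a(·,·) on H^1_0(0, 1/3) means a(u, u) ≥ α ||u||_{H^1}² for every u ∈ H^1_0.
The interval has length L = 1/3, and Poincaré/coercivity depend only on L. Here a(u, u) = ∫(u')² + (6/7)·∫u².
Here 0 < c = 6/7 < 1. The condition a(u,u) ≥ α||u||_{H^1}² reads (1−α)∫(u')² ≥ (α−c)∫u². Any admissible α is ≤ 1 (rapidly oscillating u have ∫u²/∫(u')² → 0), and α = 1 would force 0 ≥ (1−c)∫u², impossible since c < 1; so 1−α > 0. By the sharp Poincaré inequality on H^1_0 of an interval of length L, ∫(u')² ≥ (π/L)²∫u² with equality for the first sine mode sin(π(x−x₀)/L) (x₀ the left endpoint), so the inequality holds for all u iff (1−α)(π/L)² ≥ α − c, i.e. α ≤ ((π/L)² + c)/((π/L)² + 1) = (1 + c(L/π)²)/(1 + (L/π)²). With (π/L)² = 9*π^2 and c = 6/7, the largest admissible constant is α = ((π/L)² + c)/((π/L)² + 1).
Simplifying, α = 3*(2 + 21*π^2)/(7*(1 + 9*π^2)).


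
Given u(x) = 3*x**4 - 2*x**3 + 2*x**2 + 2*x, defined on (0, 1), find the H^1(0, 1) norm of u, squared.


||u||_{H^1}^2 = 7831/210

The H^1 norm (squared) on an interval (0, L) is
  ||u||_{H^1}^2 = ∫_0^L u(x)^2 dx + ∫_0^L u'(x)^2 dx.
Compute u'(x) = 12*x**3 - 6*x**2 + 4*x + 2.
Then u(x)^2 = 9*x**8 - 12*x**7 + 16*x**6 + 4*x**5 - 4*x**4 + 8*x**3 + 4*x**2 and u'(x)^2 = 144*x**6 - 144*x**5 + 132*x**4 - 8*x**2 + 16*x + 4.
Integrate each monomial from 0 to 1 using ∫_0^1 c·x^n dx = c·1^(n+1)/(n+1):
  ∫_0^1 u(x)^2 dx = ∫_0^1 (9*x^8 - 12*x^7 + 16*x^6 + 4*x^5 - 4*x^4 + 8*x^3 + 4*x^2) dx. Term by term:
    ∫_0^1 9*x^8 dx = 1;  ∫_0^1 -12*x^7 dx = -3/2;  ∫_0^1 16*x^6 dx = 16/7;
    ∫_0^1 4*x^5 dx = 2/3;  ∫_0^1 -4*x^4 dx = -4/5;  ∫_0^1 8*x^3 dx = 2;
    ∫_0^1 4*x^2 dx = 4/3.
  Sum: 1 − 3/2 + 16/7 + 2/3 − 4/5 + 2 + 4/3 = 349/70.
  ∫_0^1 u'(x)^2 dx = ∫_0^1 (144*x^6 - 144*x^5 + 132*x^4 - 8*x^2 + 16*x + 4) dx. Term by term:
    ∫_0^1 144*x^6 dx = 144/7;  ∫_0^1 -144*x^5 dx = -24;  ∫_0^1 132*x^4 dx = 132/5;
    ∫_0^1 -8*x^2 dx = -8/3;  ∫_0^1 16*x dx = 8;  ∫_0^1 4 dx = 4.
  Sum: 144/7 − 24 + 132/5 − 8/3 + 8 + 4 = 3392/105.
Adding: ||u||_{H^1}^2 = 349/70 + 3392/105 = 7831/210.


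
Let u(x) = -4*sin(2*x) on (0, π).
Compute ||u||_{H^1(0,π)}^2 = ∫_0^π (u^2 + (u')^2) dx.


||u||_{H^1(0,π)}^2 = 40*π

u'(x) = -8*cos(2*x).
Expand u² and (u')² and integrate term by term on (0, π), using: for integers n ≥ 1, ∫_0^π sin²(nx) dx = ∫_0^π cos²(nx) dx = π/2; for n ≠ n', ∫_0^π sin(nx)sin(n'x) dx = ∫_0^π cos(nx)cos(n'x) dx = 0; and by product-to-sum, ∫_0^π sin(nx)cos(n'x) dx = ½∫_0^π [sin((n+n')x) + sin((n−n')x)] dx, which is 0 when n+n' is even and 2n/(n²−n'²) when n+n' is odd (it need not vanish on (0, π)).
  u² squared terms: (-4)²·∫sin(2x)² dx = 16·π/2 = 8*π.
  So ∫_0^π u² dx = 8*π.
  (u')² squared terms: (-8)²·∫cos(2x)² dx = 64·π/2 = 32*π.
  So ∫_0^π (u')² dx = 32*π.
||u||_{H^1}^2 = (8*π) + (32*π) = 40*π.


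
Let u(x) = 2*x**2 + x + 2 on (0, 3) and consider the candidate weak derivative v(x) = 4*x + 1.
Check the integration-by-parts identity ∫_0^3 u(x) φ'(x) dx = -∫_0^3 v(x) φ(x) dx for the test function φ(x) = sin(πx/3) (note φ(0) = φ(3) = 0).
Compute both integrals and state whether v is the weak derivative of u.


LHS = -42/π, RHS = -42/π. Yes, v = u' weakly.

u(x) = 2*x**2 + x + 2, classical derivative u'(x) = 4*x + 1.
φ(x) = sin(πx/3), so φ'(x) = π*cos(π*x/3)/3.
Note φ(0) = φ(3) = 0, so the boundary term u·φ vanishes.
LHS = ∫_0^3 u(x) φ'(x) dx = ∫_0^3 (2*π*x^2*cos(π*x/3)/3 + π*x*cos(π*x/3)/3 + 2*π*cos(π*x/3)/3) dx. Term by term:
  ∫_0^3 2*π*cos(π*x/3)/3 dx = 0;  ∫_0^3 π*x*cos(π*x/3)/3 dx = -6/π;  ∫_0^3 2*π*x^2*cos(π*x/3)/3 dx = -36/π.
Sum: 0 − 6/π − 36/π = -42/π.
So LHS = -42/π.
∫_0^3 v(x) φ(x) dx = ∫_0^3 (4*x*sin(π*x/3) + sin(π*x/3)) dx. Term by term:
  ∫_0^3 4*x*sin(π*x/3) dx = 36/π;  ∫_0^3 sin(π*x/3) dx = 6/π.
Sum: 36/π + 6/π = 42/π.
So RHS = -∫_0^3 v(x) φ(x) dx = -42/π.
LHS = RHS, so the identity holds for this test φ.
Moreover u is smooth here and v(x) = u'(x) = 4*x + 1 pointwise, so the identity holds for every test function. Hence v is the weak derivative of u.


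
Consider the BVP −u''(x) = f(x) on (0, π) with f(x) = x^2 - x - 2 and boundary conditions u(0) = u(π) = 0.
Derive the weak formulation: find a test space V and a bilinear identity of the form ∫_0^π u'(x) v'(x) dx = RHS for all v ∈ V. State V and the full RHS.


V = H^1_0(0, π) (so v(0) = v(π) = 0); weak form: ∫_0^π u'v' dx = ∫_0^π (x^2 - x - 2) v dx for all v ∈ V.

Multiply both sides by a test function v and integrate from 0 to π:
  ∫_0^π −u''(x) v(x) dx = ∫_0^π f(x) v(x) dx.
Integrate the LHS by parts once:
  ∫_0^π −u'' v dx = −[u'(x) v(x)]_0^π + ∫_0^π u'(x) v'(x) dx.
Thus ∫_0^π u'(x) v'(x) dx = ∫_0^π f(x) v(x) dx + [u'(x) v(x)]_0^π.
Choose V so that boundary terms are either known or forced to vanish.
u is Dirichlet: u(0) = u(π) = 0. Let V = H^1_0(0, π); then v(0) = v(π) = 0, and [u' v]_0^π = 0.
Weak formulation: find u (satisfying any essential BC) such that ∫_0^π u'(x) v'(x) dx = ∫_0^π f v dx for all v ∈ V.
Substituting f(x) = x^2 - x - 2, the right-hand side is ∫_0^π (x^2 - x - 2) v dx.


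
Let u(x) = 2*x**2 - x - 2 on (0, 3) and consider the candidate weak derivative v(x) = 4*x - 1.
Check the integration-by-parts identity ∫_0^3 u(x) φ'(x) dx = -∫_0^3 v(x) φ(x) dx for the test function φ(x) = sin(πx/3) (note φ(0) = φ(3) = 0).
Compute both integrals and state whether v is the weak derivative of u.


LHS = -30/π, RHS = -30/π. Yes, v = u' weakly.

u(x) = 2*x**2 - x - 2, classical derivative u'(x) = 4*x - 1.
φ(x) = sin(πx/3), so φ'(x) = π*cos(π*x/3)/3.
Note φ(0) = φ(3) = 0, so the boundary term u·φ vanishes.
LHS = ∫_0^3 u(x) φ'(x) dx = ∫_0^3 (2*π*x^2*cos(π*x/3)/3 - π*x*cos(π*x/3)/3 - 2*π*cos(π*x/3)/3) dx. Term by term:
  ∫_0^3 -2*π*cos(π*x/3)/3 dx = 0;  ∫_0^3 -π*x*cos(π*x/3)/3 dx = 6/π;  ∫_0^3 2*π*x^2*cos(π*x/3)/3 dx = -36/π.
Sum: 0 + 6/π − 36/π = -30/π.
So LHS = -30/π.
∫_0^3 v(x) φ(x) dx = ∫_0^3 (4*x*sin(π*x/3) - sin(π*x/3)) dx. Term by term:
  ∫_0^3 -sin(π*x/3) dx = -6/π;  ∫_0^3 4*x*sin(π*x/3) dx = 36/π.
Sum: -6/π + 36/π = 30/π.
So RHS = -∫_0^3 v(x) φ(x) dx = -30/π.
LHS = RHS, so the identity holds for this test φ.
Moreover u is smooth here and v(x) = u'(x) = 4*x - 1 pointwise, so the identity holds for every test function. Hence v is the weak derivative of u.


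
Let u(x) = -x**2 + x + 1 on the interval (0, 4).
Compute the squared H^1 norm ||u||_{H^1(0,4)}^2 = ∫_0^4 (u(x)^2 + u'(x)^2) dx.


||u||_{H^1}^2 = 664/5

The H^1 norm (squared) on an interval (0, L) is
  ||u||_{H^1}^2 = ∫_0^L u(x)^2 dx + ∫_0^L u'(x)^2 dx.
Compute u'(x) = 1 - 2*x.
Then u(x)^2 = x**4 - 2*x**3 - x**2 + 2*x + 1 and u'(x)^2 = 4*x**2 - 4*x + 1.
Integrate each monomial from 0 to 4 using ∫_0^4 c·x^n dx = c·4^(n+1)/(n+1):
  ∫_0^4 u(x)^2 dx = ∫_0^4 (x^4 - 2*x^3 - x^2 + 2*x + 1) dx. Term by term:
    ∫_0^4 x^4 dx = 1024/5;  ∫_0^4 -2*x^3 dx = -128;  ∫_0^4 -x^2 dx = -64/3;
    ∫_0^4 2*x dx = 16;  ∫_0^4 1 dx = 4.
  Sum: 1024/5 − 128 − 64/3 + 16 + 4 = 1132/15.
  ∫_0^4 u'(x)^2 dx = ∫_0^4 (4*x^2 - 4*x + 1) dx. Term by term:
    ∫_0^4 4*x^2 dx = 256/3;  ∫_0^4 -4*x dx = -32;  ∫_0^4 1 dx = 4.
  Sum: 256/3 − 32 + 4 = 172/3.
Adding: ||u||_{H^1}^2 = 1132/15 + 172/3 = 664/5.


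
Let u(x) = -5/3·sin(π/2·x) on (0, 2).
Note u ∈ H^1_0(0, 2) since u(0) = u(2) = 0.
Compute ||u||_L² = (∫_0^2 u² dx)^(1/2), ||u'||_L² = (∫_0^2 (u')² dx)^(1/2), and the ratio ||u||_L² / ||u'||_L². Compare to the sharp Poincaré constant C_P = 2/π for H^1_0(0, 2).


||u||_L² / ||u'||_L² = 2/π = C_P.

u(x) = -5/3·sin(π/2·x), so u'(x) = -5*π*cos(π*x/2)/6.
Writing u(x) = A·sin(kπx/L) with A = -5/3 and k = 1, use ∫_0^L sin²(kπx/L) dx = L/2 and ∫_0^L cos²(kπx/L) dx = L/2.
u² = 25/9·sin²(π/2·x) and (u')² = 25*π^2/36·cos²(π/2·x), and each of sin², cos² integrates to L/2 = 1 over (0, 2).
∫_0^2 u² dx = 25/9, so ||u||_L² = 5/3.
∫_0^2 (u')² dx = 25*π^2/36, so ||u'||_L² = 5*π/6.
Ratio ||u||_L² / ||u'||_L² = 2/π.
Sharp Poincaré constant on H^1_0(0, 2) is C_P = L/π = 2/π, achieved by sin(π/2·x).
This is the k = 1 eigenfunction (up to amplitude), so the ratio equals the sharp Poincaré constant exactly.


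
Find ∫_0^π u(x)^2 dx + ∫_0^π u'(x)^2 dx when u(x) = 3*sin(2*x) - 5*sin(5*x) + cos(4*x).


||u||_{H^1(0,π)}^2 = -1700/9 + 356*π

u'(x) = -4*sin(4*x) + 6*cos(2*x) - 25*cos(5*x).
Expand u² and (u')² and integrate term by term on (0, π), using: for integers n ≥ 1, ∫_0^π sin²(nx) dx = ∫_0^π cos²(nx) dx = π/2; for n ≠ n', ∫_0^π sin(nx)sin(n'x) dx = ∫_0^π cos(nx)cos(n'x) dx = 0; and by product-to-sum, ∫_0^π sin(nx)cos(n'x) dx = ½∫_0^π [sin((n+n')x) + sin((n−n')x)] dx, which is 0 when n+n' is even and 2n/(n²−n'²) when n+n' is odd (it need not vanish on (0, π)).
  u² squared terms: (-5)²·∫sin(5x)² dx = 25·π/2 = 25*π/2;  (3)²·∫sin(2x)² dx = 9·π/2 = 9*π/2;  (1)²·∫cos(4x)² dx = 1·π/2 = π/2.
  u² cross terms: 2·(-5)·(3)·∫sin(5x)·sin(2x) dx = -30·(0) = 0;  2·(-5)·(1)·∫sin(5x)·cos(4x) dx = -10·(10/9) = -100/9;  2·(3)·(1)·∫sin(2x)·cos(4x) dx = 6·(0) = 0.
  So ∫_0^π u² dx = 25*π/2 + 9*π/2 + π/2 + 0 − 100/9 + 0 = -100/9 + 35*π/2.
  (u')² squared terms: (-25)²·∫cos(5x)² dx = 625·π/2 = 625*π/2;  (-4)²·∫sin(4x)² dx = 16·π/2 = 8*π;  (6)²·∫cos(2x)² dx = 36·π/2 = 18*π.
  (u')² cross terms: 2·(-25)·(-4)·∫cos(5x)·sin(4x) dx = 200·(-8/9) = -1600/9;  2·(-25)·(6)·∫cos(5x)·cos(2x) dx = -300·(0) = 0;  2·(-4)·(6)·∫sin(4x)·cos(2x) dx = -48·(0) = 0.
  So ∫_0^π (u')² dx = 625*π/2 + 8*π + 18*π − 1600/9 + 0 + 0 = -1600/9 + 677*π/2.
||u||_{H^1}^2 = (-100/9 + 35*π/2) + (-1600/9 + 677*π/2) = -1700/9 + 356*π.


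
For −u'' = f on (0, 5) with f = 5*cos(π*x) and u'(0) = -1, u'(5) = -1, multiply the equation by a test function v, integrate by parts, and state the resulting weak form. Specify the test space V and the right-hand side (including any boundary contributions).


V = H^1(0, 5) (v unrestricted at boundary; u is determined up to an additive constant); weak form: ∫_0^5 u'v' dx = ∫_0^5 (5*cos(π*x)) v dx − v(5) + v(0) for all v ∈ V.

Multiply both sides by a test function v and integrate from 0 to 5:
  ∫_0^5 −u''(x) v(x) dx = ∫_0^5 f(x) v(x) dx.
Integrate the LHS by parts once:
  ∫_0^5 −u'' v dx = −[u'(x) v(x)]_0^5 + ∫_0^5 u'(x) v'(x) dx.
Thus ∫_0^5 u'(x) v'(x) dx = ∫_0^5 f(x) v(x) dx + [u'(x) v(x)]_0^5.
Choose V so that boundary terms are either known or forced to vanish.
u has inhomogeneous Neumann u'(0) = -1, u'(5) = -1. [u' v]_0^5 = (-1)·v(5) − (-1)·v(0) = − v(5) + v(0). Take V = H^1(0, 5); boundary term becomes part of RHS.
Weak formulation: find u (satisfying any essential BC) such that ∫_0^5 u'(x) v'(x) dx = ∫_0^5 f v dx − v(5) + v(0) for all v ∈ V (Neumann data are natural BCs: they enter the RHS as boundary terms).
Substituting f(x) = 5*cos(π*x), the right-hand side is ∫_0^5 (5*cos(π*x)) v dx − v(5) + v(0).
Compatibility check (pure Neumann): taking v ≡ 1 ∈ V gives 0 = ∫_0^5 f dx + (-1) − (-1), i.e. ∫_0^5 f dx must equal u'(0) − u'(5) = 0. Indeed ∫_0^5 (5*cos(π*x)) dx = 0, so the data are compatible. The solution is then unique only up to an additive constant (fix it e.g. by requiring ∫_0^5 u dx = 0).


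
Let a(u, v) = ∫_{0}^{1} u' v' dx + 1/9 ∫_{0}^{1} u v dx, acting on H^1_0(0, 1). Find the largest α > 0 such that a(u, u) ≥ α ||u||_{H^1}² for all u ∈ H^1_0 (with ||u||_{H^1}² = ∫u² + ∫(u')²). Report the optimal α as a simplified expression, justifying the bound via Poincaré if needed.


α = (1/9 + π^2)/(1 + π^2)

Coercivity of a(·,·) on H^1_0(0, 1) means a(u, u) ≥ α ||u||_{H^1}² for every u ∈ H^1_0.
The interval has length L = 1, and Poincaré/coercivity depend only on L. Here a(u, u) = ∫(u')² + (1/9)·∫u².
Here 0 < c = 1/9 < 1. The condition a(u,u) ≥ α||u||_{H^1}² reads (1−α)∫(u')² ≥ (α−c)∫u². Any admissible α is ≤ 1 (rapidly oscillating u have ∫u²/∫(u')² → 0), and α = 1 would force 0 ≥ (1−c)∫u², impossible since c < 1; so 1−α > 0. By the sharp Poincaré inequality on H^1_0 of an interval of length L, ∫(u')² ≥ (π/L)²∫u² with equality for the first sine mode sin(π(x−x₀)/L) (x₀ the left endpoint), so the inequality holds for all u iff (1−α)(π/L)² ≥ α − c, i.e. α ≤ ((π/L)² + c)/((π/L)² + 1) = (1 + c(L/π)²)/(1 + (L/π)²). With (π/L)² = π^2 and c = 1/9, the largest admissible constant is α = ((π/L)² + c)/((π/L)² + 1).
Simplifying, α = (1/9 + π^2)/(1 + π^2).


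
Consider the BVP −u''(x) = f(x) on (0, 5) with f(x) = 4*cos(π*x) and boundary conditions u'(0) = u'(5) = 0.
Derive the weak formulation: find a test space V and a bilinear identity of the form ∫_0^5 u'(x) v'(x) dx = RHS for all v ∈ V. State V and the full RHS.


V = H^1(0, 5) (no boundary constraint on v; u is determined up to an additive constant); weak form: ∫_0^5 u'v' dx = ∫_0^5 (4*cos(π*x)) v dx for all v ∈ V.

Multiply both sides by a test function v and integrate from 0 to 5:
  ∫_0^5 −u''(x) v(x) dx = ∫_0^5 f(x) v(x) dx.
Integrate the LHS by parts once:
  ∫_0^5 −u'' v dx = −[u'(x) v(x)]_0^5 + ∫_0^5 u'(x) v'(x) dx.
Thus ∫_0^5 u'(x) v'(x) dx = ∫_0^5 f(x) v(x) dx + [u'(x) v(x)]_0^5.
Choose V so that boundary terms are either known or forced to vanish.
u has homogeneous Neumann: u'(0) = u'(5) = 0. So [u' v]_0^5 = 0·v(5) − 0·v(0) = 0 for any v; take V = H^1(0, 5).
Weak formulation: find u (satisfying any essential BC) such that ∫_0^5 u'(x) v'(x) dx = ∫_0^5 f v dx for all v ∈ V (homogeneous Neumann, so boundary terms vanish).
Substituting f(x) = 4*cos(π*x), the right-hand side is ∫_0^5 (4*cos(π*x)) v dx.
Compatibility check (pure Neumann): taking v ≡ 1 ∈ V gives 0 = ∫_0^5 f dx + (0) − (0), i.e. ∫_0^5 f dx must equal u'(0) − u'(5) = 0. Indeed ∫_0^5 (4*cos(π*x)) dx = 0, so the data are compatible. The solution is then unique only up to an additive constant (fix it e.g. by requiring ∫_0^5 u dx = 0).


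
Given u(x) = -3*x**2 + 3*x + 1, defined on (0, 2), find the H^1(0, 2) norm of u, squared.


||u||_{H^1}^2 = 248/5

The H^1 norm (squared) on an interval (0, L) is
  ||u||_{H^1}^2 = ∫_0^L u(x)^2 dx + ∫_0^L u'(x)^2 dx.
Compute u'(x) = 3 - 6*x.
Then u(x)^2 = 9*x**4 - 18*x**3 + 3*x**2 + 6*x + 1 and u'(x)^2 = 36*x**2 - 36*x + 9.
Integrate each monomial from 0 to 2 using ∫_0^2 c·x^n dx = c·2^(n+1)/(n+1):
  ∫_0^2 u(x)^2 dx = ∫_0^2 (9*x^4 - 18*x^3 + 3*x^2 + 6*x + 1) dx. Term by term:
    ∫_0^2 9*x^4 dx = 288/5;  ∫_0^2 -18*x^3 dx = -72;  ∫_0^2 3*x^2 dx = 8;
    ∫_0^2 6*x dx = 12;  ∫_0^2 1 dx = 2.
  Sum: 288/5 − 72 + 8 + 12 + 2 = 38/5.
  ∫_0^2 u'(x)^2 dx = ∫_0^2 (36*x^2 - 36*x + 9) dx. Term by term:
    ∫_0^2 36*x^2 dx = 96;  ∫_0^2 -36*x dx = -72;  ∫_0^2 9 dx = 18.
  Sum: 96 − 72 + 18 = 42.
Adding: ||u||_{H^1}^2 = 38/5 + 42 = 248/5.


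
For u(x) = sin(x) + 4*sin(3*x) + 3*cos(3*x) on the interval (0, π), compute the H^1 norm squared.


||u||_{H^1(0,π)}^2 = 126*π

u'(x) = -9*sin(3*x) + cos(x) + 12*cos(3*x).
Expand u² and (u')² and integrate term by term on (0, π), using: for integers n ≥ 1, ∫_0^π sin²(nx) dx = ∫_0^π cos²(nx) dx = π/2; for n ≠ n', ∫_0^π sin(nx)sin(n'x) dx = ∫_0^π cos(nx)cos(n'x) dx = 0; and by product-to-sum, ∫_0^π sin(nx)cos(n'x) dx = ½∫_0^π [sin((n+n')x) + sin((n−n')x)] dx, which is 0 when n+n' is even and 2n/(n²−n'²) when n+n' is odd (it need not vanish on (0, π)).
  u² squared terms: (3)²·∫cos(3x)² dx = 9·π/2 = 9*π/2;  (4)²·∫sin(3x)² dx = 16·π/2 = 8*π;  (1)²·∫sin(x)² dx = 1·π/2 = π/2.
  u² cross terms: 2·(3)·(4)·∫cos(3x)·sin(3x) dx = 24·(0) = 0;  2·(3)·(1)·∫cos(3x)·sin(x) dx = 6·(0) = 0;  2·(4)·(1)·∫sin(3x)·sin(x) dx = 8·(0) = 0.
  So ∫_0^π u² dx = 9*π/2 + 8*π + π/2 + 0 + 0 + 0 = 13*π.
  (u')² squared terms: (-9)²·∫sin(3x)² dx = 81·π/2 = 81*π/2;  (12)²·∫cos(3x)² dx = 144·π/2 = 72*π;  (1)²·∫cos(x)² dx = 1·π/2 = π/2.
  (u')² cross terms: 2·(-9)·(12)·∫sin(3x)·cos(3x) dx = -216·(0) = 0;  2·(-9)·(1)·∫sin(3x)·cos(x) dx = -18·(0) = 0;  2·(12)·(1)·∫cos(3x)·cos(x) dx = 24·(0) = 0.
  So ∫_0^π (u')² dx = 81*π/2 + 72*π + π/2 + 0 + 0 + 0 = 113*π.
||u||_{H^1}^2 = (13*π) + (113*π) = 126*π.


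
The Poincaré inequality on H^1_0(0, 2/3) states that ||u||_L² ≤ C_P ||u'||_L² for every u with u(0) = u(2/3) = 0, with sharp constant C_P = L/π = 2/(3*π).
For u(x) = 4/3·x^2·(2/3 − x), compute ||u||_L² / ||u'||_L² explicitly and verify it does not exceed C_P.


||u||_L² / ||u'||_L² = sqrt(14)/21 < C_P = 2/(3*π).

u(x) = 4/3·x^2·(2/3 − x), so u'(x) = 4*x*(4 - 9*x)/9.
u(x) = 4/3·x^2·(2/3 − x) vanishes at x = 0 and x = 2/3, so u ∈ H^1_0(0, 2/3). Differentiate via the product rule and integrate the resulting polynomials term by term.
  ∫_0^2/3 u² dx = ∫_0^2/3 (16*x^6/9 - 64*x^5/27 + 64*x^4/81) dx. Term by term:
    ∫_0^2/3 16*x^6/9 dx = 2048/137781;  ∫_0^2/3 -64*x^5/27 dx = -2048/59049;  ∫_0^2/3 64*x^4/81 dx = 2048/98415.
  Sum: 2048/137781 − 2048/59049 + 2048/98415 = 2048/2066715.
  ∫_0^2/3 (u')² dx = ∫_0^2/3 (16*x^4 - 128*x^3/9 + 256*x^2/81) dx. Term by term:
    ∫_0^2/3 16*x^4 dx = 512/1215;  ∫_0^2/3 -128*x^3/9 dx = -512/729;  ∫_0^2/3 256*x^2/81 dx = 2048/6561.
  Sum: 512/1215 − 512/729 + 2048/6561 = 1024/32805.
∫_0^2/3 u² dx = 2048/2066715, so ||u||_L² = 32*sqrt(70)/8505.
∫_0^2/3 (u')² dx = 1024/32805, so ||u'||_L² = 32*sqrt(5)/405.
Ratio ||u||_L² / ||u'||_L² = sqrt(14)/21.
Sharp Poincaré constant on H^1_0(0, 2/3) is C_P = L/π = 2/(3*π), achieved by sin(3*π/2·x).
A polynomial bump cannot attain the sharp Poincaré constant (only the first sine eigenfunction does), so the ratio is strictly less than C_P, consistent with ||u||_L² ≤ C_P ||u'||_L².


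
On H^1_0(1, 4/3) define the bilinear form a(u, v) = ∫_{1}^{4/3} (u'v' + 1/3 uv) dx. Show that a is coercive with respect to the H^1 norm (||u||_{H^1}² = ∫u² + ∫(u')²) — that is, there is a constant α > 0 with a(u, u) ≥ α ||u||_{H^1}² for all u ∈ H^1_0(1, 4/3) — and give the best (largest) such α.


α = (1 + 27*π^2)/(3*(1 + 9*π^2))

Coercivity of a(·,·) on H^1_0(1, 4/3) means a(u, u) ≥ α ||u||_{H^1}² for every u ∈ H^1_0.
The interval has length L = 1/3, and Poincaré/coercivity depend only on L. Here a(u, u) = ∫(u')² + (1/3)·∫u².
Here 0 < c = 1/3 < 1. The condition a(u,u) ≥ α||u||_{H^1}² reads (1−α)∫(u')² ≥ (α−c)∫u². Any admissible α is ≤ 1 (rapidly oscillating u have ∫u²/∫(u')² → 0), and α = 1 would force 0 ≥ (1−c)∫u², impossible since c < 1; so 1−α > 0. By the sharp Poincaré inequality on H^1_0 of an interval of length L, ∫(u')² ≥ (π/L)²∫u² with equality for the first sine mode sin(π(x−x₀)/L) (x₀ the left endpoint), so the inequality holds for all u iff (1−α)(π/L)² ≥ α − c, i.e. α ≤ ((π/L)² + c)/((π/L)² + 1) = (1 + c(L/π)²)/(1 + (L/π)²). With (π/L)² = 9*π^2 and c = 1/3, the largest admissible constant is α = ((π/L)² + c)/((π/L)² + 1).
Simplifying, α = (1 + 27*π^2)/(3*(1 + 9*π^2)).


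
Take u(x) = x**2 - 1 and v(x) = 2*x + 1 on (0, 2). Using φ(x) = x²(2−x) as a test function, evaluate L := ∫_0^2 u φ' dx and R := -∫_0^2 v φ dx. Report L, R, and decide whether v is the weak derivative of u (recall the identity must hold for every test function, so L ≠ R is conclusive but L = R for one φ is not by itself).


LHS = -16/5, RHS = -68/15. No, v is not the weak derivative of u.

u(x) = x**2 - 1, classical derivative u'(x) = 2*x.
φ(x) = x²(2−x), so φ'(x) = x*(4 - 3*x).
Note φ(0) = φ(2) = 0, so the boundary term u·φ vanishes.
LHS = ∫_0^2 u(x) φ'(x) dx = ∫_0^2 (-3*x^4 + 4*x^3 + 3*x^2 - 4*x) dx. Term by term:
  ∫_0^2 -3*x^4 dx = -96/5;  ∫_0^2 4*x^3 dx = 16;  ∫_0^2 3*x^2 dx = 8;
  ∫_0^2 -4*x dx = -8.
Sum: -96/5 + 16 + 8 − 8 = -16/5.
So LHS = -16/5.
∫_0^2 v(x) φ(x) dx = ∫_0^2 (-2*x^4 + 3*x^3 + 2*x^2) dx. Term by term:
  ∫_0^2 -2*x^4 dx = -64/5;  ∫_0^2 3*x^3 dx = 12;  ∫_0^2 2*x^2 dx = 16/3.
Sum: -64/5 + 12 + 16/3 = 68/15.
So RHS = -∫_0^2 v(x) φ(x) dx = -68/15.
LHS − RHS = 4/3 ≠ 0, so the identity fails.
(For a valid weak derivative the identity must hold for EVERY test function, in particular this one. The failure shows v is NOT the weak derivative of u.)
Correct weak derivative would be u'(x) = 2*x.


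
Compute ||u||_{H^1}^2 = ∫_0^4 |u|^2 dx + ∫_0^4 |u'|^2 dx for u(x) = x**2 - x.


||u||_{H^1}^2 = 2332/15

The H^1 norm (squared) on an interval (0, L) is
  ||u||_{H^1}^2 = ∫_0^L u(x)^2 dx + ∫_0^L u'(x)^2 dx.
Compute u'(x) = 2*x - 1.
Then u(x)^2 = x**4 - 2*x**3 + x**2 and u'(x)^2 = 4*x**2 - 4*x + 1.
Integrate each monomial from 0 to 4 using ∫_0^4 c·x^n dx = c·4^(n+1)/(n+1):
  ∫_0^4 u(x)^2 dx = ∫_0^4 (x^4 - 2*x^3 + x^2) dx. Term by term:
    ∫_0^4 x^4 dx = 1024/5;  ∫_0^4 -2*x^3 dx = -128;  ∫_0^4 x^2 dx = 64/3.
  Sum: 1024/5 − 128 + 64/3 = 1472/15.
  ∫_0^4 u'(x)^2 dx = ∫_0^4 (4*x^2 - 4*x + 1) dx. Term by term:
    ∫_0^4 4*x^2 dx = 256/3;  ∫_0^4 -4*x dx = -32;  ∫_0^4 1 dx = 4.
  Sum: 256/3 − 32 + 4 = 172/3.
Adding: ||u||_{H^1}^2 = 1472/15 + 172/3 = 2332/15.


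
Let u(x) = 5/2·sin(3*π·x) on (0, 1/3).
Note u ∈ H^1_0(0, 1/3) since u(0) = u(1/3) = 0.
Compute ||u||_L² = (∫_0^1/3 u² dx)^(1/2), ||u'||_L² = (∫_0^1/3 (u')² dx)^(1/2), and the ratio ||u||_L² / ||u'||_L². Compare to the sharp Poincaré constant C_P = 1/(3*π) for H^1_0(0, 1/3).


||u||_L² / ||u'||_L² = 1/(3*π) = C_P.

u(x) = 5/2·sin(3*π·x), so u'(x) = 15*π*cos(3*π*x)/2.
Writing u(x) = A·sin(kπx/L) with A = 5/2 and k = 1, use ∫_0^L sin²(kπx/L) dx = L/2 and ∫_0^L cos²(kπx/L) dx = L/2.
u² = 25/4·sin²(3*π·x) and (u')² = 225*π^2/4·cos²(3*π·x), and each of sin², cos² integrates to L/2 = 1/6 over (0, 1/3).
∫_0^1/3 u² dx = 25/24, so ||u||_L² = 5*sqrt(6)/12.
∫_0^1/3 (u')² dx = 75*π^2/8, so ||u'||_L² = 5*sqrt(6)*π/4.
Ratio ||u||_L² / ||u'||_L² = 1/(3*π).
Sharp Poincaré constant on H^1_0(0, 1/3) is C_P = L/π = 1/(3*π), achieved by sin(3*π·x).
This is the k = 1 eigenfunction (up to amplitude), so the ratio equals the sharp Poincaré constant exactly.


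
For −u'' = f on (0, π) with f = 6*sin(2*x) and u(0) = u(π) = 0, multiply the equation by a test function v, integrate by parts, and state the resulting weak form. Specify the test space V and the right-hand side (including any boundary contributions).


V = H^1_0(0, π) (so v(0) = v(π) = 0); weak form: ∫_0^π u'v' dx = ∫_0^π (6*sin(2*x)) v dx for all v ∈ V.

Multiply both sides by a test function v and integrate from 0 to π:
  ∫_0^π −u''(x) v(x) dx = ∫_0^π f(x) v(x) dx.
Integrate the LHS by parts once:
  ∫_0^π −u'' v dx = −[u'(x) v(x)]_0^π + ∫_0^π u'(x) v'(x) dx.
Thus ∫_0^π u'(x) v'(x) dx = ∫_0^π f(x) v(x) dx + [u'(x) v(x)]_0^π.
Choose V so that boundary terms are either known or forced to vanish.
u is Dirichlet: u(0) = u(π) = 0. Let V = H^1_0(0, π); then v(0) = v(π) = 0, and [u' v]_0^π = 0.
Weak formulation: find u (satisfying any essential BC) such that ∫_0^π u'(x) v'(x) dx = ∫_0^π f v dx for all v ∈ V.
Substituting f(x) = 6*sin(2*x), the right-hand side is ∫_0^π (6*sin(2*x)) v dx.


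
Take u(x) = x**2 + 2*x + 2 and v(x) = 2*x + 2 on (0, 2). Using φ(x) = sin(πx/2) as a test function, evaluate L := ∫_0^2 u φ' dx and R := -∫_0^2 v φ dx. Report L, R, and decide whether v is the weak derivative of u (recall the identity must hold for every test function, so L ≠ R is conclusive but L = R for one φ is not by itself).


LHS = -16/π, RHS = -16/π. Yes, v = u' weakly.

u(x) = x**2 + 2*x + 2, classical derivative u'(x) = 2*x + 2.
φ(x) = sin(πx/2), so φ'(x) = π*cos(π*x/2)/2.
Note φ(0) = φ(2) = 0, so the boundary term u·φ vanishes.
LHS = ∫_0^2 u(x) φ'(x) dx = ∫_0^2 (π*x^2*cos(π*x/2)/2 + π*x*cos(π*x/2) + π*cos(π*x/2)) dx. Term by term:
  ∫_0^2 π*cos(π*x/2) dx = 0;  ∫_0^2 π*x*cos(π*x/2) dx = -8/π;  ∫_0^2 π*x^2*cos(π*x/2)/2 dx = -8/π.
Sum: 0 − 8/π − 8/π = -16/π.
So LHS = -16/π.
∫_0^2 v(x) φ(x) dx = ∫_0^2 (2*x*sin(π*x/2) + 2*sin(π*x/2)) dx. Term by term:
  ∫_0^2 2*sin(π*x/2) dx = 8/π;  ∫_0^2 2*x*sin(π*x/2) dx = 8/π.
Sum: 8/π + 8/π = 16/π.
So RHS = -∫_0^2 v(x) φ(x) dx = -16/π.
LHS = RHS, so the identity holds for this test φ.
Moreover u is smooth here and v(x) = u'(x) = 2*x + 2 pointwise, so the identity holds for every test function. Hence v is the weak derivative of u.


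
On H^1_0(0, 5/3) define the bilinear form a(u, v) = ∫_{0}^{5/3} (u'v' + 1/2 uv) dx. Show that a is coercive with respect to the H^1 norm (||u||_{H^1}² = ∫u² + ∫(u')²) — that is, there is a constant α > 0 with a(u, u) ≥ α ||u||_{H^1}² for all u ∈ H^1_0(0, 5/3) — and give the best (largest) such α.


α = (25 + 18*π^2)/(2*(25 + 9*π^2))

Coercivity of a(·,·) on H^1_0(0, 5/3) means a(u, u) ≥ α ||u||_{H^1}² for every u ∈ H^1_0.
The interval has length L = 5/3, and Poincaré/coercivity depend only on L. Here a(u, u) = ∫(u')² + (1/2)·∫u².
Here 0 < c = 1/2 < 1. The condition a(u,u) ≥ α||u||_{H^1}² reads (1−α)∫(u')² ≥ (α−c)∫u². Any admissible α is ≤ 1 (rapidly oscillating u have ∫u²/∫(u')² → 0), and α = 1 would force 0 ≥ (1−c)∫u², impossible since c < 1; so 1−α > 0. By the sharp Poincaré inequality on H^1_0 of an interval of length L, ∫(u')² ≥ (π/L)²∫u² with equality for the first sine mode sin(π(x−x₀)/L) (x₀ the left endpoint), so the inequality holds for all u iff (1−α)(π/L)² ≥ α − c, i.e. α ≤ ((π/L)² + c)/((π/L)² + 1) = (1 + c(L/π)²)/(1 + (L/π)²). With (π/L)² = 9*π^2/25 and c = 1/2, the largest admissible constant is α = ((π/L)² + c)/((π/L)² + 1).
Simplifying, α = (25 + 18*π^2)/(2*(25 + 9*π^2)).


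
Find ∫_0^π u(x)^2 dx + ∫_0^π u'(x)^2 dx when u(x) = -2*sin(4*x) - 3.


||u||_{H^1(0,π)}^2 = 43*π

u'(x) = -8*cos(4*x).
Expand u² and (u')² and integrate term by term on (0, π), using: for integers n ≥ 1, ∫_0^π sin²(nx) dx = ∫_0^π cos²(nx) dx = π/2; for n ≠ n', ∫_0^π sin(nx)sin(n'x) dx = ∫_0^π cos(nx)cos(n'x) dx = 0; and by product-to-sum, ∫_0^π sin(nx)cos(n'x) dx = ½∫_0^π [sin((n+n')x) + sin((n−n')x)] dx, which is 0 when n+n' is even and 2n/(n²−n'²) when n+n' is odd (it need not vanish on (0, π)). For the constant mode: ∫_0^π 1 dx = π, ∫_0^π cos(nx) dx = 0, ∫_0^π sin(nx) dx = (1−(−1)^n)/n.
  u² squared terms: (-3)²·∫1 dx = 9·π = 9*π;  (-2)²·∫sin(4x)² dx = 4·π/2 = 2*π.
  u² cross terms: 2·(-3)·(-2)·∫1·sin(4x) dx = 12·(0) = 0.
  So ∫_0^π u² dx = 9*π + 2*π + 0 = 11*π.
  (u')² squared terms: (-8)²·∫cos(4x)² dx = 64·π/2 = 32*π.
  So ∫_0^π (u')² dx = 32*π.
||u||_{H^1}^2 = (11*π) + (32*π) = 43*π.


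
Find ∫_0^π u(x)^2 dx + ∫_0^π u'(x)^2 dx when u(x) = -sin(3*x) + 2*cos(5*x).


||u||_{H^1(0,π)}^2 = 57*π

u'(x) = -10*sin(5*x) - 3*cos(3*x).
Expand u² and (u')² and integrate term by term on (0, π), using: for integers n ≥ 1, ∫_0^π sin²(nx) dx = ∫_0^π cos²(nx) dx = π/2; for n ≠ n', ∫_0^π sin(nx)sin(n'x) dx = ∫_0^π cos(nx)cos(n'x) dx = 0; and by product-to-sum, ∫_0^π sin(nx)cos(n'x) dx = ½∫_0^π [sin((n+n')x) + sin((n−n')x)] dx, which is 0 when n+n' is even and 2n/(n²−n'²) when n+n' is odd (it need not vanish on (0, π)).
  u² squared terms: (-1)²·∫sin(3x)² dx = 1·π/2 = π/2;  (2)²·∫cos(5x)² dx = 4·π/2 = 2*π.
  u² cross terms: 2·(-1)·(2)·∫sin(3x)·cos(5x) dx = -4·(0) = 0.
  So ∫_0^π u² dx = π/2 + 2*π + 0 = 5*π/2.
  (u')² squared terms: (-10)²·∫sin(5x)² dx = 100·π/2 = 50*π;  (-3)²·∫cos(3x)² dx = 9·π/2 = 9*π/2.
  (u')² cross terms: 2·(-10)·(-3)·∫sin(5x)·cos(3x) dx = 60·(0) = 0.
  So ∫_0^π (u')² dx = 50*π + 9*π/2 + 0 = 109*π/2.
||u||_{H^1}^2 = (5*π/2) + (109*π/2) = 57*π.


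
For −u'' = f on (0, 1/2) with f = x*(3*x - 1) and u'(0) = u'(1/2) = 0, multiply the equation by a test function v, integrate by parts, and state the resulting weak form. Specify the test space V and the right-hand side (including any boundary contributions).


V = H^1(0, 1/2) (no boundary constraint on v; u is determined up to an additive constant); weak form: ∫_0^1/2 u'v' dx = ∫_0^1/2 (x*(3*x - 1)) v dx for all v ∈ V.

Multiply both sides by a test function v and integrate from 0 to 1/2:
  ∫_0^1/2 −u''(x) v(x) dx = ∫_0^1/2 f(x) v(x) dx.
Integrate the LHS by parts once:
  ∫_0^1/2 −u'' v dx = −[u'(x) v(x)]_0^1/2 + ∫_0^1/2 u'(x) v'(x) dx.
Thus ∫_0^1/2 u'(x) v'(x) dx = ∫_0^1/2 f(x) v(x) dx + [u'(x) v(x)]_0^1/2.
Choose V so that boundary terms are either known or forced to vanish.
u has homogeneous Neumann: u'(0) = u'(1/2) = 0. So [u' v]_0^1/2 = 0·v(1/2) − 0·v(0) = 0 for any v; take V = H^1(0, 1/2).
Weak formulation: find u (satisfying any essential BC) such that ∫_0^1/2 u'(x) v'(x) dx = ∫_0^1/2 f v dx for all v ∈ V (homogeneous Neumann, so boundary terms vanish).
Substituting f(x) = x*(3*x - 1), the right-hand side is ∫_0^1/2 (x*(3*x - 1)) v dx.
Compatibility check (pure Neumann): taking v ≡ 1 ∈ V gives 0 = ∫_0^1/2 f dx + (0) − (0), i.e. ∫_0^1/2 f dx must equal u'(0) − u'(1/2) = 0. Indeed ∫_0^1/2 (x*(3*x - 1)) dx = 0, so the data are compatible. The solution is then unique only up to an additive constant (fix it e.g. by requiring ∫_0^1/2 u dx = 0).


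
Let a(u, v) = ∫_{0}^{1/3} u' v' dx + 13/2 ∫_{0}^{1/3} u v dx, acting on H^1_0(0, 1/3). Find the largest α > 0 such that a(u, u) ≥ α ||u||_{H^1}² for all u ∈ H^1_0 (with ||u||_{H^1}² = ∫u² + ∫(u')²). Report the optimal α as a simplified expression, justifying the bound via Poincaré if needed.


α = 1

Coercivity of a(·,·) on H^1_0(0, 1/3) means a(u, u) ≥ α ||u||_{H^1}² for every u ∈ H^1_0.
The interval has length L = 1/3, and Poincaré/coercivity depend only on L. Here a(u, u) = ∫(u')² + (13/2)·∫u².
Here c = 13/2 ≥ 1, so a(u,u) = ∫(u')² + c∫u² ≥ ∫(u')² + ∫u² = ||u||_{H^1}², i.e. α = 1 works. No larger α is possible: a(u,u) ≥ α||u||_{H^1}² means (1−α)∫(u')² ≥ (α−c)∫u², and for the modes u_n = sin(nπ(x−x₀)/L) (x₀ the left endpoint) one has ∫u_n²/∫(u_n')² = (L/(nπ))² → 0, so a(u_n,u_n)/||u_n||_{H^1}² → 1. Hence the optimal constant is α = 1.
Therefore α = 1.


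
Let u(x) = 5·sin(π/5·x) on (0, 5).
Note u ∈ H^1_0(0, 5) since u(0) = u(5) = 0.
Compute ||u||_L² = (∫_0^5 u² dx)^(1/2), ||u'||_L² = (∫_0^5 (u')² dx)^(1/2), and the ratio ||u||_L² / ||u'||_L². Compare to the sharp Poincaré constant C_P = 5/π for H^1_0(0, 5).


||u||_L² / ||u'||_L² = 5/π = C_P.

u(x) = 5·sin(π/5·x), so u'(x) = π*cos(π*x/5).
Writing u(x) = A·sin(kπx/L) with A = 5 and k = 1, use ∫_0^L sin²(kπx/L) dx = L/2 and ∫_0^L cos²(kπx/L) dx = L/2.
u² = 25·sin²(π/5·x) and (u')² = π^2·cos²(π/5·x), and each of sin², cos² integrates to L/2 = 5/2 over (0, 5).
∫_0^5 u² dx = 125/2, so ||u||_L² = 5*sqrt(10)/2.
∫_0^5 (u')² dx = 5*π^2/2, so ||u'||_L² = sqrt(10)*π/2.
Ratio ||u||_L² / ||u'||_L² = 5/π.
Sharp Poincaré constant on H^1_0(0, 5) is C_P = L/π = 5/π, achieved by sin(π/5·x).
This is the k = 1 eigenfunction (up to amplitude), so the ratio equals the sharp Poincaré constant exactly.


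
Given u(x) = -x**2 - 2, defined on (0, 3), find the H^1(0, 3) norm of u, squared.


||u||_{H^1}^2 = 663/5

The H^1 norm (squared) on an interval (0, L) is
  ||u||_{H^1}^2 = ∫_0^L u(x)^2 dx + ∫_0^L u'(x)^2 dx.
Compute u'(x) = -2*x.
Then u(x)^2 = x**4 + 4*x**2 + 4 and u'(x)^2 = 4*x**2.
Integrate each monomial from 0 to 3 using ∫_0^3 c·x^n dx = c·3^(n+1)/(n+1):
  ∫_0^3 u(x)^2 dx = ∫_0^3 (x^4 + 4*x^2 + 4) dx. Term by term:
    ∫_0^3 x^4 dx = 243/5;  ∫_0^3 4*x^2 dx = 36;  ∫_0^3 4 dx = 12.
  Sum: 243/5 + 36 + 12 = 483/5.
  ∫_0^3 u'(x)^2 dx = ∫_0^3 (4*x^2) dx. Term by term:
    ∫_0^3 4*x^2 dx = 36.
Adding: ||u||_{H^1}^2 = 483/5 + 36 = 663/5.


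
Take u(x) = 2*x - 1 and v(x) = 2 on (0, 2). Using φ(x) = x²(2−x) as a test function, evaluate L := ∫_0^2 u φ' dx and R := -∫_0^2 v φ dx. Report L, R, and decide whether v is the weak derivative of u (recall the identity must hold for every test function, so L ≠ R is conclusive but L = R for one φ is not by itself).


LHS = -8/3, RHS = -8/3. Yes, v = u' weakly.

u(x) = 2*x - 1, classical derivative u'(x) = 2.
φ(x) = x²(2−x), so φ'(x) = x*(4 - 3*x).
Note φ(0) = φ(2) = 0, so the boundary term u·φ vanishes.
LHS = ∫_0^2 u(x) φ'(x) dx = ∫_0^2 (-6*x^3 + 11*x^2 - 4*x) dx. Term by term:
  ∫_0^2 -6*x^3 dx = -24;  ∫_0^2 11*x^2 dx = 88/3;  ∫_0^2 -4*x dx = -8.
Sum: -24 + 88/3 − 8 = -8/3.
So LHS = -8/3.
∫_0^2 v(x) φ(x) dx = ∫_0^2 (-2*x^3 + 4*x^2) dx. Term by term:
  ∫_0^2 -2*x^3 dx = -8;  ∫_0^2 4*x^2 dx = 32/3.
Sum: -8 + 32/3 = 8/3.
So RHS = -∫_0^2 v(x) φ(x) dx = -8/3.
LHS = RHS, so the identity holds for this test φ.
Moreover u is smooth here and v(x) = u'(x) = 2 pointwise, so the identity holds for every test function. Hence v is the weak derivative of u.


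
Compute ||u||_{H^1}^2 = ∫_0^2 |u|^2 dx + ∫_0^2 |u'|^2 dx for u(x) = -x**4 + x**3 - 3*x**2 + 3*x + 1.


||u||_{H^1}^2 = 17984/63

The H^1 norm (squared) on an interval (0, L) is
  ||u||_{H^1}^2 = ∫_0^L u(x)^2 dx + ∫_0^L u'(x)^2 dx.
Compute u'(x) = -4*x**3 + 3*x**2 - 6*x + 3.
Then u(x)^2 = x**8 - 2*x**7 + 7*x**6 - 12*x**5 + 13*x**4 - 16*x**3 + 3*x**2 + 6*x + 1 and u'(x)^2 = 16*x**6 - 24*x**5 + 57*x**4 - 60*x**3 + 54*x**2 - 36*x + 9.
Integrate each monomial from 0 to 2 using ∫_0^2 c·x^n dx = c·2^(n+1)/(n+1):
  ∫_0^2 u(x)^2 dx = ∫_0^2 (x^8 - 2*x^7 + 7*x^6 - 12*x^5 + 13*x^4 - 16*x^3 + 3*x^2 + 6*x + 1) dx. Term by term:
    ∫_0^2 x^8 dx = 512/9;  ∫_0^2 -2*x^7 dx = -64;  ∫_0^2 7*x^6 dx = 128;
    ∫_0^2 -12*x^5 dx = -128;  ∫_0^2 13*x^4 dx = 416/5;  ∫_0^2 -16*x^3 dx = -64;
    ∫_0^2 3*x^2 dx = 8;  ∫_0^2 6*x dx = 12;  ∫_0^2 1 dx = 2.
  Sum: 512/9 − 64 + 128 − 128 + 416/5 − 64 + 8 + 12 + 2 = 1534/45.
  ∫_0^2 u'(x)^2 dx = ∫_0^2 (16*x^6 - 24*x^5 + 57*x^4 - 60*x^3 + 54*x^2 - 36*x + 9) dx. Term by term:
    ∫_0^2 16*x^6 dx = 2048/7;  ∫_0^2 -24*x^5 dx = -256;  ∫_0^2 57*x^4 dx = 1824/5;
    ∫_0^2 -60*x^3 dx = -240;  ∫_0^2 54*x^2 dx = 144;  ∫_0^2 -36*x dx = -72;
    ∫_0^2 9 dx = 18.
  Sum: 2048/7 − 256 + 1824/5 − 240 + 144 − 72 + 18 = 8798/35.
Adding: ||u||_{H^1}^2 = 1534/45 + 8798/35 = 17984/63.
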